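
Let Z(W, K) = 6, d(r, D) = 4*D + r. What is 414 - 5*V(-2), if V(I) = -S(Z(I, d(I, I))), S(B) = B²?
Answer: 594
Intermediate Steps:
d(r, D) = r + 4*D
V(I) = -36 (V(I) = -1*6² = -1*36 = -36)
414 - 5*V(-2) = 414 - 5*(-36) = 414 + 180 = 594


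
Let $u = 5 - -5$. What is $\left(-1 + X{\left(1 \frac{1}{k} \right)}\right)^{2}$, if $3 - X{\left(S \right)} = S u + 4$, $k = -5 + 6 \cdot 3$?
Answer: $\frac{1296}{169} \approx 7.6686$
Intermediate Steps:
$k = 13$ ($k = -5 + 18 = 13$)
$u = 10$ ($u = 5 + 5 = 10$)
$X{\left(S \right)} = -1 - 10 S$ ($X{\left(S \right)} = 3 - \left(S 10 + 4\right) = 3 - \left(10 S + 4\right) = 3 - \left(4 + 10 S\right) = -1 - 10 S$)
$\left(-1 + X{\left(1 \frac{1}{k} \right)}\right)^{2} = \left(-1 - \left(1 + 10 \cdot 1 \cdot \frac{1}{13}\right)\right)^{2} = \left(-1 - \frac{23}{13}\right)^{2} = \left(- \frac{36}{13}\right)^{2} = \frac{1296}{169}$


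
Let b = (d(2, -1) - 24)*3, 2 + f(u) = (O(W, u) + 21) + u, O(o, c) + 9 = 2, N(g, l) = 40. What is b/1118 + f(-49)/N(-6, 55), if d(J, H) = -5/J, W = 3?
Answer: -22273/22360 ≈ -0.99611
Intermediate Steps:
O(o, c) = -7 (O(o, c) = -9 + 2 = -7)
f(u) = 12 + u (f(u) = -2 + ((-7 + 21) + u) = -2 + (14 + u) = 12 + u)
b = -159/2 (b = (-5/2 - 24)*3 = -53/2*3 = -159/2 ≈ -79.500)
b/1118 + f(-49)/N(-6, 55) = -159/2/1118 + (12 - 49)/40 = -159/2*1/1118 - 37*1/40 = -159/2236 - 37/40 = -22273/22360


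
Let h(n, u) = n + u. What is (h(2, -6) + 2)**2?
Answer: 4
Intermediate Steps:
(h(2, -6) + 2)**2 = ((2 - 6) + 2)**2 = (-4 + 2)**2 = (-2)**2 = 4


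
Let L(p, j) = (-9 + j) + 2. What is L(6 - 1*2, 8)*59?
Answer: 59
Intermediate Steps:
L(p, j) = -7 + j
L(6 - 1*2, 8)*59 = (-7 + 8)*59 = 1*59 = 59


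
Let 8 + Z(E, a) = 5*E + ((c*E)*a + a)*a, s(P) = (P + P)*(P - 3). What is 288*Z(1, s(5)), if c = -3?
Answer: -231264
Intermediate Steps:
s(P) = 2*P*(-3 + P) (s(P) = (2*P)*(-3 + P) = 2*P*(-3 + P))
Z(E, a) = -8 + 5*E + a*(a - 3*E*a) (Z(E, a) = -8 + (5*E + ((-3*E)*a + a)*a) = -8 + (5*E + (-3*E*a + a)*a) = -8 + (5*E + (a - 3*E*a)*a) = -8 + (5*E + a*(a - 3*E*a)) = -8 + 5*E + a*(a - 3*E*a))
288*Z(1, s(5)) = 288*(-8 + (2*5*(-3 + 5))² + 5*1 - 3*1*(2*5*(-3 + 5))²) = 288*(-8 + (2*5*2)² + 5 - 3*1*(2*5*2)²) = 288*(-8 + 20² + 5 - 3*1*20²) = 288*(-8 + 400 + 5 - 3*1*400) = 288*(-8 + 400 + 5 - 1200) = 288*(-803) = -231264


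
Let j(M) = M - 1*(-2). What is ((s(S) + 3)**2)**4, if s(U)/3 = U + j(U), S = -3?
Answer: 43046721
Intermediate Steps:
j(M) = 2 + M (j(M) = M + 2 = 2 + M)
s(U) = 6 + 6*U (s(U) = 3*(U + (2 + U)) = 3*(2 + 2*U) = 6 + 6*U)
((s(S) + 3)**2)**4 = (((6 + 6*(-3)) + 3)**2)**4 = (((6 - 18) + 3)**2)**4 = ((-12 + 3)**2)**4 = ((-9)**2)**4 = 81**4 = 43046721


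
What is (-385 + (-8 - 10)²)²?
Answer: 3721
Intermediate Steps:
(-385 + (-8 - 10)²)² = (-385 + (-18)²)² = (-385 + 324)² = (-61)² = 3721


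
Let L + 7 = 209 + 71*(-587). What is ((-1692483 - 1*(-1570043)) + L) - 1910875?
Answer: -2074790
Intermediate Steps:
L = -41475 (L = -7 + (209 + 71*(-587)) = -7 + (209 - 41677) = -7 - 41468 = -41475)
((-1692483 - 1*(-1570043)) + L) - 1910875 = ((-1692483 - 1*(-1570043)) - 41475) - 1910875 = ((-1692483 + 1570043) - 41475) - 1910875 = (-122440 - 41475) - 1910875 = -163915 - 1910875 = -2074790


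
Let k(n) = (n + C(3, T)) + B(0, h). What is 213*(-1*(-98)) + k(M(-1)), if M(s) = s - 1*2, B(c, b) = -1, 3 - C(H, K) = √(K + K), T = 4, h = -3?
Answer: 20873 - 2*√2 ≈ 20870.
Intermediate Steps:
C(H, K) = 3 - √2*√K (C(H, K) = 3 - √(K + K) = 3 - √(2*K) = 3 - √2*√K)
M(s) = -2 + s (M(s) = s - 2 = -2 + s)
k(n) = 2 + n - 2*√2 (k(n) = (n + (3 - √2*√4)) - 1 = (n + (3 - 1*√2*2)) - 1 = (n + (3 - 2*√2)) - 1 = (3 + n - 2*√2) - 1 = 2 + n - 2*√2)
213*(-1*(-98)) + k(M(-1)) = 213*(-1*(-98)) + (2 + (-2 - 1) - 2*√2) = 213*98 + (2 - 3 - 2*√2) = 20874 + (-1 - 2*√2) = 20873 - 2*√2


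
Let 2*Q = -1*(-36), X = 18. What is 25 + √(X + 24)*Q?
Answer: 25 + 18*√42 ≈ 141.65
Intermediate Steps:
Q = 18 (Q = (-1*(-36))/2 = (½)*36 = 18)
25 + √(X + 24)*Q = 25 + √(18 + 24)*18 = 25 + √42*18 = 25 + 18*√42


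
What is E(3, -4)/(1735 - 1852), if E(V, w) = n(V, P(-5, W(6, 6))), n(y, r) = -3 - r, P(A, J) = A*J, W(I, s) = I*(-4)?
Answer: 41/39 ≈ 1.0513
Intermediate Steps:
W(I, s) = -4*I
E(V, w) = -123 (E(V, w) = -3 - (-5)*(-4*6) = -3 - (-5)*(-24) = -3 - 1*120 = -3 - 120 = -123)
E(3, -4)/(1735 - 1852) = -123/(1735 - 1852) = -123/(-117) = -1/117*(-123) = 41/39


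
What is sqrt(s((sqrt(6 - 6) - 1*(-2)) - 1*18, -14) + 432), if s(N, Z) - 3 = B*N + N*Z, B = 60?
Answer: I*sqrt(301) ≈ 17.349*I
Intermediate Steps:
s(N, Z) = 3 + 60*N + N*Z (s(N, Z) = 3 + (60*N + N*Z) = 3 + 60*N + N*Z)
sqrt(s((sqrt(6 - 6) - 1*(-2)) - 1*18, -14) + 432) = sqrt((3 + 60*((sqrt(6 - 6) - 1*(-2)) - 1*18) + ((sqrt(6 - 6) - 1*(-2)) - 1*18)*(-14)) + 432) = sqrt((3 + 60*((sqrt(0) + 2) - 18) + ((sqrt(0) + 2) - 18)*(-14)) + 432) = sqrt((3 + 60*((0 + 2) - 18) + ((0 + 2) - 18)*(-14)) + 432) = sqrt((3 + 60*(2 - 18) + (2 - 18)*(-14)) + 432) = sqrt((3 + 60*(-16) - 16*(-14)) + 432) = sqrt((3 - 960 + 224) + 432) = sqrt(-733 + 432) = sqrt(-301) = I*sqrt(301)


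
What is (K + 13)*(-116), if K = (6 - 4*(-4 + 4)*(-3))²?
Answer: -5684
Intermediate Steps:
K = 36 (K = (6 - 0*(-3))² = (6 - 4*0)² = (6 + 0)² = 6² = 36)
(K + 13)*(-116) = (36 + 13)*(-116) = 49*(-116) = -5684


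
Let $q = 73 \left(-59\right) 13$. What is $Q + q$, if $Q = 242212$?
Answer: $186221$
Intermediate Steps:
$q = -55991$ ($q = \left(-4307\right) 13 = -55991$)
$Q + q = 242212 - 55991 = 186221$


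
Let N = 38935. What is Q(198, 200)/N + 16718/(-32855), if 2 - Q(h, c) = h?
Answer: -131470982/255841885 ≈ -0.51388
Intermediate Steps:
Q(h, c) = 2 - h
Q(198, 200)/N + 16718/(-32855) = (2 - 1*198)/38935 + 16718/(-32855) = (2 - 198)*(1/38935) + 16718*(-1/32855) = -196*1/38935 - 16718/32855 = -196/38935 - 16718/32855 = -131470982/255841885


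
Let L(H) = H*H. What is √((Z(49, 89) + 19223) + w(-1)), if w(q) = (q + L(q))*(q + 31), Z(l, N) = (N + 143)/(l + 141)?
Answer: √173498595/95 ≈ 138.65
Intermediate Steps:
L(H) = H²
Z(l, N) = (143 + N)/(141 + l)
w(q) = (31 + q)*(q + q²) (w(q) = (q + q²)*(q + 31) = (q + q²)*(31 + q) = (31 + q)*(q + q²))
√((Z(49, 89) + 19223) + w(-1)) = √(((143 + 89)/(141 + 49) + 19223) - (31 + (-1)² + 32*(-1))) = √((232/190 + 19223) - (31 + 1 - 32)) = √(((1/190)*232 + 19223) - 1*0) = √((116/95 + 19223) + 0) = √(1826301/95 + 0) = √(1826301/95) = √173498595/95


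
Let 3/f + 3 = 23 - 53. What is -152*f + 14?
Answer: 306/11 ≈ 27.818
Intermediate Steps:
f = -1/11 (f = 3/(-3 + (23 - 53)) = 3/(-3 - 30) = 3/(-33) = 3*(-1/33) = -1/11 ≈ -0.090909)
-152*f + 14 = -152*(-1/11) + 14 = 152/11 + 14 = 306/11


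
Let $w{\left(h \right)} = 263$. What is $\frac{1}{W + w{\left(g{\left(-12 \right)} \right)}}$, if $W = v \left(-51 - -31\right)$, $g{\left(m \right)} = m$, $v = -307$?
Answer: $\frac{1}{6403} \approx 0.00015618$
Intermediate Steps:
$W = 6140$ ($W = - 307 \left(-51 - -31\right) = - 307 \left(-51 + 31\right) = \left(-307\right) \left(-20\right) = 6140$)
$\frac{1}{W + w{\left(g{\left(-12 \right)} \right)}} = \frac{1}{6140 + 263} = \frac{1}{6403}$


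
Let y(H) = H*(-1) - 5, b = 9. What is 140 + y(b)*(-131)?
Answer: 1974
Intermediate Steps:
y(H) = -5 - H (y(H) = -H - 5 = -5 - H)
140 + y(b)*(-131) = 140 + (-5 - 1*9)*(-131) = 140 + (-5 - 9)*(-131) = 140 - 14*(-131) = 140 + 1834 = 1974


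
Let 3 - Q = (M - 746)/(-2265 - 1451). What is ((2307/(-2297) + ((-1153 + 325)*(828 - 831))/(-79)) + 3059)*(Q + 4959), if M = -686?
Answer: 2531483249931440/168579127 ≈ 1.5017e+7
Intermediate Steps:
Q = 2429/929 (Q = 3 - (-686 - 746)/(-2265 - 1451) = 3 - (-1432)/(-3716) = 3 - (-1432)*(-1)/3716 = 3 - 1*358/929 = 3 - 358/929 = 2429/929 ≈ 2.6146)
((2307/(-2297) + ((-1153 + 325)*(828 - 831))/(-79)) + 3059)*(Q + 4959) = ((2307/(-2297) + ((-1153 + 325)*(828 - 831))/(-79)) + 3059)*(2429/929 + 4959) = ((2307*(-1/2297) - 828*(-3)*(-1/79)) + 3059)*(4609340/929) = ((-2307/2297 + 2484*(-1/79)) + 3059)*(4609340/929) = ((-2307/2297 - 2484/79) + 3059)*(4609340/929) = (-5888001/181463 + 3059)*(4609340/929) = (549207316/181463)*(4609340/929) = 2531483249931440/168579127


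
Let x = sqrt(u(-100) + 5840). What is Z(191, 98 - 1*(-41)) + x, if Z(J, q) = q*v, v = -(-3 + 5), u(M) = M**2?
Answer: -278 + 12*sqrt(110) ≈ -152.14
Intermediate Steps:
x = 12*sqrt(110) (x = sqrt((-100)**2 + 5840) = sqrt(10000 + 5840) = sqrt(15840) = 12*sqrt(110) ≈ 125.86)
v = -2 (v = -1*2 = -2)
Z(J, q) = -2*q (Z(J, q) = q*(-2) = -2*q)
Z(191, 98 - 1*(-41)) + x = -2*(98 - 1*(-41)) + 12*sqrt(110) = -2*(98 + 41) + 12*sqrt(110) = -2*139 + 12*sqrt(110) = -278 + 12*sqrt(110)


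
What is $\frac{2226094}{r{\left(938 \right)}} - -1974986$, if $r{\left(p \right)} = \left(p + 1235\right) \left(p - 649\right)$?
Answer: $\frac{1240287509136}{627997} \approx 1.975 \cdot 10^{6}$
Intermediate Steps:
$r{\left(p \right)} = \left(-649 + p\right) \left(1235 + p\right)$ ($r{\left(p \right)} = \left(1235 + p\right) \left(-649 + p\right) = \left(-649 + p\right) \left(1235 + p\right)$)
$\frac{2226094}{r{\left(938 \right)}} - -1974986 = \frac{2226094}{-801515 + 938^{2} + 586 \cdot 938} - -1974986 = \frac{2226094}{-801515 + 879844 + 549668} + 1974986 = \frac{2226094}{627997} + 1974986 = \frac{1240287509136}{627997}$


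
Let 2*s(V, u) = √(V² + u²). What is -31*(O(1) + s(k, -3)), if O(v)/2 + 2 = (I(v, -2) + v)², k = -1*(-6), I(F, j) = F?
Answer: -124 - 93*√5/2 ≈ -227.98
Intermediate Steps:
k = 6
s(V, u) = √(V² + u²)/2
O(v) = -4 + 8*v² (O(v) = -4 + 2*(v + v)² = -4 + 2*(2*v)² = -4 + 2*(4*v²) = -4 + 8*v²)
-31*(O(1) + s(k, -3)) = -31*((-4 + 8*1²) + √(6² + (-3)²)/2) = -31*((-4 + 8*1) + √(36 + 9)/2) = -31*((-4 + 8) + √45/2) = -31*(4 + (3*√5)/2) = -31*(4 + 3*√5/2) = -124 - 93*√5/2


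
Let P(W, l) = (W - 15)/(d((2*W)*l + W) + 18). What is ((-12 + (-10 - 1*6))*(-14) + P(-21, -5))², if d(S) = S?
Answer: 81216144/529 ≈ 1.5353e+5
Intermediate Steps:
P(W, l) = (-15 + W)/(18 + W + 2*W*l) (P(W, l) = (W - 15)/(((2*W)*l + W) + 18) = (-15 + W)/((2*W*l + W) + 18) = (-15 + W)/((W + 2*W*l) + 18) = (-15 + W)/(18 + W + 2*W*l))
((-12 + (-10 - 1*6))*(-14) + P(-21, -5))² = ((-12 + (-10 - 1*6))*(-14) + (-15 - 21)/(18 - 21*(1 + 2*(-5))))² = ((-12 + (-10 - 6))*(-14) - 36/(18 - 21*(1 - 10)))² = ((-12 - 16)*(-14) - 36/(18 - 21*(-9)))² = (-28*(-14) - 36/(18 + 189))² = (392 - 36/207)² = (392 + (1/207)*(-36))² = (392 - 4/23)² = (9012/23)² = 81216144/529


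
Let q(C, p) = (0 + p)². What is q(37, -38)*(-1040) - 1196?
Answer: -1502956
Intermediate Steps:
q(C, p) = p²
q(37, -38)*(-1040) - 1196 = (-38)²*(-1040) - 1196 = 1444*(-1040) - 1196 = -1501760 - 1196 = -1502956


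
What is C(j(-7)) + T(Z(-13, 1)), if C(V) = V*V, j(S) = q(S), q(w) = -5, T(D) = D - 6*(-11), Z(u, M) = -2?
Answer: 89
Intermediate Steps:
T(D) = 66 + D (T(D) = D - 1*(-66) = D + 66 = 66 + D)
j(S) = -5
C(V) = V²
C(j(-7)) + T(Z(-13, 1)) = (-5)² + (66 - 2) = 25 + 64 = 89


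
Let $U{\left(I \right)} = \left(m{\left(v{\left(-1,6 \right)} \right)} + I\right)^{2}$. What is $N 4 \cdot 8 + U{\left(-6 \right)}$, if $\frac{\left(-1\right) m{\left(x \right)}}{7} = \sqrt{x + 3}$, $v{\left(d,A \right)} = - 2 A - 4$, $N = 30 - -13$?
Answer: $775 + 84 i \sqrt{13} \approx 775.0 + 302.87 i$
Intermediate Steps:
$N = 43$ ($N = 30 + 13 = 43$)
$v{\left(d,A \right)} = -4 - 2 A$
$m{\left(x \right)} = - 7 \sqrt{3 + x}$ ($m{\left(x \right)} = - 7 \sqrt{x + 3} = - 7 \sqrt{3 + x}$)
$U{\left(I \right)} = \left(I - 7 i \sqrt{13}\right)^{2}$ ($U{\left(I \right)} = \left(- 7 \sqrt{3 - 16} + I\right)^{2} = \left(- 7 \sqrt{-13} + I\right)^{2} = \left(- 7 i \sqrt{13} + I\right)^{2} = \left(I - 7 i \sqrt{13}\right)^{2}$)
$N 4 \cdot 8 + U{\left(-6 \right)} = 43 \cdot 4 \cdot 8 + \left(-6 - 7 i \sqrt{13}\right)^{2} = 43 \cdot 32 + \left(-6 - 7 i \sqrt{13}\right)^{2} = 1376 + \left(-6 - 7 i \sqrt{13}\right)^{2}$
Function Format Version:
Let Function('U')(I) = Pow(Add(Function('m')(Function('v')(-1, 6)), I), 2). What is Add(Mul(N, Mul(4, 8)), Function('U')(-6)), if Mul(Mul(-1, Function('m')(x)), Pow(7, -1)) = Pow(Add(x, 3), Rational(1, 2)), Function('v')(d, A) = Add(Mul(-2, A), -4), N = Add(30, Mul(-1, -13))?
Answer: Add(775, Mul(84, I, Pow(13, Rational(1, 2)))) ≈ Add(775.00, Mul(302.87, I))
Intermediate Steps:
N = 43 (N = Add(30, 13) = 43)
Function('v')(d, A) = Add(-4, Mul(-2, A))
Function('m')(x) = Mul(-7, Pow(Add(3, x), Rational(1, 2))) (Function('m')(x) = Mul(-7, Pow(Add(x, 3), Rational(1, 2))) = Mul(-7, Pow(Add(3, x), Rational(1, 2))))
Function('U')(I) = Pow(Add(I, Mul(-7, I, Pow(13, Rational(1, 2)))), 2) (Function('U')(I) = Pow(Add(Mul(-7, Pow(Add(3, Add(-4, Mul(-2, 6))), Rational(1, 2))), I), 2) = Pow(Add(Mul(-7, Pow(Add(3, Add(-4, -12)), Rational(1, 2))), I), 2) = Pow(Add(Mul(-7, Pow(Add(3, -16), Rational(1, 2))), I), 2) = Pow(Add(Mul(-7, Pow(-13, Rational(1, 2))), I), 2) = Pow(Add(Mul(-7, Mul(I, Pow(13, Rational(1, 2)))), I), 2) = Pow(Add(Mul(-7, I, Pow(13, Rational(1, 2))), I), 2) = Pow(Add(I, Mul(-7, I, Pow(13, Rational(1, 2)))), 2))
Add(Mul(N, Mul(4, 8)), Function('U')(-6)) = Add(Mul(43, Mul(4, 8)), Pow(Add(-6, Mul(-7, I, Pow(13, Rational(1, 2)))), 2)) = Add(Mul(43, 32), Pow(Add(-6, Mul(-7, I, Pow(13, Rational(1, 2)))), 2)) = Add(1376, Pow(Add(-6, Mul(-7, I, Pow(13, Rational(1, 2)))), 2))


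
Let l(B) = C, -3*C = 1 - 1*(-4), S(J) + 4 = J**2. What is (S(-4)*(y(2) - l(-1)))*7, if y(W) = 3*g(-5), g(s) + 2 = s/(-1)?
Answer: 896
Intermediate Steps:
g(s) = -2 - s (g(s) = -2 + s/(-1) = -2 + s*(-1) = -2 - s)
S(J) = -4 + J**2
y(W) = 9 (y(W) = 3*(-2 - 1*(-5)) = 3*(-2 + 5) = 3*3 = 9)
C = -5/3 (C = -(1 - 1*(-4))/3 = -(1 + 4)/3 = -1/3*5 = -5/3 ≈ -1.6667)
l(B) = -5/3
(S(-4)*(y(2) - l(-1)))*7 = ((-4 + (-4)**2)*(9 - 1*(-5/3)))*7 = ((-4 + 16)*(9 + 5/3))*7 = (12*(32/3))*7 = 128*7 = 896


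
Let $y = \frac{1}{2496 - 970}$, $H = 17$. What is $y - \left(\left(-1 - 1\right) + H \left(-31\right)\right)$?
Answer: $\frac{807255}{1526} \approx 529.0$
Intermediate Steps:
$y = \frac{1}{1526} \approx 0.00065531$
$y - \left(\left(-1 - 1\right) + H \left(-31\right)\right) = \frac{1}{1526} - \left(\left(-1 - 1\right) + 17 \left(-31\right)\right) = \frac{1}{1526} - \left(\left(-1 - 1\right) - 527\right) = \frac{1}{1526} - \left(-2 - 527\right) = \frac{1}{1526} - -529 = \frac{1}{1526} + 529 = \frac{807255}{1526}$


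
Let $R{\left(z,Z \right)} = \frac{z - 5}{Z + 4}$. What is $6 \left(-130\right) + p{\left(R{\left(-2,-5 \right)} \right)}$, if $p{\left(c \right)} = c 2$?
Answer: $-766$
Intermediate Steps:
$R{\left(z,Z \right)} = \frac{-5 + z}{4 + Z}$
$p{\left(c \right)} = 2 c$
$6 \left(-130\right) + p{\left(R{\left(-2,-5 \right)} \right)} = 6 \left(-130\right) + 2 \frac{-5 - 2}{4 - 5} = -780 + 2 \frac{1}{-1} \left(-7\right) = -780 + 2 \left(\left(-1\right) \left(-7\right)\right) = -780 + 2 \cdot 7 = -780 + 14 = -766$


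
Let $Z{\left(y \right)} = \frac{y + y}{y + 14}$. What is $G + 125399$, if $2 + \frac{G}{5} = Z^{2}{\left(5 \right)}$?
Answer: $\frac{45265929}{361} \approx 1.2539 \cdot 10^{5}$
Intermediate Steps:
$Z{\left(y \right)} = \frac{2 y}{14 + y}$
$G = - \frac{3110}{361}$ ($G = -10 + 5 \left(2 \cdot 5 \frac{1}{14 + 5}\right)^{2} = -10 + 5 \left(2 \cdot 5 \cdot \frac{1}{19}\right)^{2} = -10 + 5 \left(\frac{10}{19}\right)^{2} = -10 + 5 \cdot \frac{100}{361} = -10 + \frac{500}{361} = - \frac{3110}{361} \approx -8.615$)
$G + 125399 = - \frac{3110}{361} + 125399 = \frac{45265929}{361}$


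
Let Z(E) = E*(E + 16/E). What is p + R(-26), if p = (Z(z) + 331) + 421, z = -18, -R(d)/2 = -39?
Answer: 1170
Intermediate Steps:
R(d) = 78 (R(d) = -2*(-39) = 78)
p = 1092 (p = ((16 + (-18)**2) + 331) + 421 = ((16 + 324) + 331) + 421 = (340 + 331) + 421 = 671 + 421 = 1092)
p + R(-26) = 1092 + 78 = 1170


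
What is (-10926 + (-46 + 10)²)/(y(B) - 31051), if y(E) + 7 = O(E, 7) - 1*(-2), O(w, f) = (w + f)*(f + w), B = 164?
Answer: 642/121 ≈ 5.3058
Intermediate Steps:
O(w, f) = (f + w)² (O(w, f) = (f + w)*(f + w) = (f + w)²)
y(E) = -5 + (7 + E)² (y(E) = -7 + ((7 + E)² - 1*(-2)) = -7 + ((7 + E)² + 2) = -7 + (2 + (7 + E)²) = -5 + (7 + E)²)
(-10926 + (-46 + 10)²)/(y(B) - 31051) = (-10926 + (-46 + 10)²)/((-5 + (7 + 164)²) - 31051) = (-10926 + (-36)²)/((-5 + 171²) - 31051) = (-10926 + 1296)/((-5 + 29241) - 31051) = -9630/(29236 - 31051) = -9630/(-1815) = -9630*(-1/1815) = 642/121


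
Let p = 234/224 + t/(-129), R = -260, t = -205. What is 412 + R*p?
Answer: -985301/3612 ≈ -272.79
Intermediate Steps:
p = 38053/14448 (p = 234/224 - 205/(-129) = 234*(1/224) - 205*(-1/129) = 117/112 + 205/129 = 38053/14448 ≈ 2.6338)
412 + R*p = 412 - 260*38053/14448 = 412 - 2473445/3612 = -985301/3612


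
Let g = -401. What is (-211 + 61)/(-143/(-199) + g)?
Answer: 4975/13276 ≈ 0.37474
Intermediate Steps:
(-211 + 61)/(-143/(-199) + g) = (-211 + 61)/(-143/(-199) - 401) = -150/(-143*(-1/199) - 401) = -150/(143/199 - 401) = -150/(-79656/199) = -150*(-199/79656) = 4975/13276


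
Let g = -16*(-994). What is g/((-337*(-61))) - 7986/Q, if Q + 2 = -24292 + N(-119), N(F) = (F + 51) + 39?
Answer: 551001194/500007911 ≈ 1.1020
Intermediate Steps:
N(F) = 90 + F (N(F) = (51 + F) + 39 = 90 + F)
g = 15904
Q = -24323 (Q = -2 + (-24292 + (90 - 119)) = -2 + (-24292 - 29) = -2 - 24321 = -24323)
g/((-337*(-61))) - 7986/Q = 15904/((-337*(-61))) - 7986/(-24323) = 15904/20557 - 7986*(-1/24323) = 15904*(1/20557) + 7986/24323 = 15904/20557 + 7986/24323 = 551001194/500007911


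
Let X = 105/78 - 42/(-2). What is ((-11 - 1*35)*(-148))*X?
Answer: 1977724/13 ≈ 1.5213e+5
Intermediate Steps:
X = 581/26 (X = 105*(1/78) - 42*(-1/2) = 35/26 + 21 = 581/26 ≈ 22.346)
((-11 - 1*35)*(-148))*X = ((-11 - 1*35)*(-148))*(581/26) = ((-11 - 35)*(-148))*(581/26) = -46*(-148)*(581/26) = 6808*(581/26) = 1977724/13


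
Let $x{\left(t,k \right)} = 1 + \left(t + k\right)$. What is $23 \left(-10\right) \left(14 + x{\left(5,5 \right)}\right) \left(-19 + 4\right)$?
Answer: $86250$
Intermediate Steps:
$x{\left(t,k \right)} = 1 + k + t$ ($x{\left(t,k \right)} = 1 + \left(k + t\right) = 1 + k + t$)
$23 \left(-10\right) \left(14 + x{\left(5,5 \right)}\right) \left(-19 + 4\right) = 23 \left(-10\right) \left(14 + \left(1 + 5 + 5\right)\right) \left(-19 + 4\right) = - 230 \left(14 + 11\right) \left(-15\right) = - 230 \cdot 25 \left(-15\right) = \left(-230\right) \left(-375\right) = 86250$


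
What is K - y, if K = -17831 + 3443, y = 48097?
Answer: -62485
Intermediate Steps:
K = -14388
K - y = -14388 - 1*48097 = -14388 - 48097 = -62485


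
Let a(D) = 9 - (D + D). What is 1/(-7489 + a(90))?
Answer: -1/7660 ≈ -0.00013055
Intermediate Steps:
a(D) = 9 - 2*D
1/(-7489 + a(90)) = 1/(-7489 + (9 - 2*90)) = 1/(-7489 + (9 - 180)) = 1/(-7489 - 171) = 1/(-7660) = -1/7660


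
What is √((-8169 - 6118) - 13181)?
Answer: 6*I*√763 ≈ 165.73*I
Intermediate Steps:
√((-8169 - 6118) - 13181) = √(-14287 - 13181) = √(-27468) = 6*I*√763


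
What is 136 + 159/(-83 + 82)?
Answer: -23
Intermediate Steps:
136 + 159/(-83 + 82) = 136 + 159/(-1) = 136 + 159*(-1) = 136 - 159 = -23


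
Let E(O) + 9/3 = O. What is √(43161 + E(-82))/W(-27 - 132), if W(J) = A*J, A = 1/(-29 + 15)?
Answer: 308*√89/159 ≈ 18.275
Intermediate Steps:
E(O) = -3 + O
A = -1/14 (A = 1/(-14) = -1/14 ≈ -0.071429)
W(J) = -J/14
√(43161 + E(-82))/W(-27 - 132) = √(43161 + (-3 - 82))/((-(-27 - 132)/14)) = √(43161 - 85)/((-1/14*(-159))) = √43076/(159/14) = (22*√89)*(14/159) = 308*√89/159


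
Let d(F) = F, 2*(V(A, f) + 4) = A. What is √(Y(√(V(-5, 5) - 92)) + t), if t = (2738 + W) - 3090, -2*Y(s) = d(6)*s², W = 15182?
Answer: 13*√358/2 ≈ 122.99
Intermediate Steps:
V(A, f) = -4 + A/2
Y(s) = -3*s²
t = 14830 (t = (2738 + 15182) - 3090 = 17920 - 3090 = 14830)
√(Y(√(V(-5, 5) - 92)) + t) = √(-(-288 - 15/2) + 14830) = √(-3*(√((-4 - 5/2) - 92))² + 14830) = √(-3*(√(-13/2 - 92))² + 14830) = √(-3*(√(-197/2))² + 14830) = √(-3*(I*√394/2)² + 14830) = √(-3*(-197/2) + 14830) = √(591/2 + 14830) = √(30251/2) = 13*√358/2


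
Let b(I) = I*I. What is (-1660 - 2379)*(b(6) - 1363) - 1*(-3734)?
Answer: 5363487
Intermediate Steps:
b(I) = I²
(-1660 - 2379)*(b(6) - 1363) - 1*(-3734) = (-1660 - 2379)*(6² - 1363) - 1*(-3734) = -4039*(36 - 1363) + 3734 = -4039*(-1327) + 3734 = 5359753 + 3734 = 5363487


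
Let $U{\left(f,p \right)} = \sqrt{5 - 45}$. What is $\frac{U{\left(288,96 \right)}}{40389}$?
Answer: $\frac{2 i \sqrt{10}}{40389} \approx 0.00015659 i$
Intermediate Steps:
$U{\left(f,p \right)} = 2 i \sqrt{10}$ ($U{\left(f,p \right)} = \sqrt{-40} = 2 i \sqrt{10}$)
$\frac{U{\left(288,96 \right)}}{40389} = \frac{2 i \sqrt{10}}{40389}$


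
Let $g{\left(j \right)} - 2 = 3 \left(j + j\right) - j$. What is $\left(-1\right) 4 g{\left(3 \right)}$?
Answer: $-68$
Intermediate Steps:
$g{\left(j \right)} = 2 + 5 j$ ($g{\left(j \right)} = 2 - \left(j - 3 \left(j + j\right)\right) = 2 - \left(j - 6 j\right) = 2 + \left(6 j - j\right) = 2 + 5 j$)
$\left(-1\right) 4 g{\left(3 \right)} = \left(-1\right) 4 \left(2 + 5 \cdot 3\right) = - 4 \left(2 + 15\right) = \left(-4\right) 17 = -68$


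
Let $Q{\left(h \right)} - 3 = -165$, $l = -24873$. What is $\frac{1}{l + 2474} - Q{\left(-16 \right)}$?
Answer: $\frac{3628637}{22399} \approx 162.0$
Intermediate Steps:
$Q{\left(h \right)} = -162$ ($Q{\left(h \right)} = 3 - 165 = -162$)
$\frac{1}{l + 2474} - Q{\left(-16 \right)} = \frac{1}{-24873 + 2474} - -162 = \frac{1}{-22399} + 162 = - \frac{1}{22399} + 162 = \frac{3628637}{22399}$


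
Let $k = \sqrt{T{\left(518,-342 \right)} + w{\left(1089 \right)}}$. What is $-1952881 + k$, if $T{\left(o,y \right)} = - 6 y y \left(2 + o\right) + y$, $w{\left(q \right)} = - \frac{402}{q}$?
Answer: $-1952881 + \frac{26 i \sqrt{587879610}}{33} \approx -1.9529 \cdot 10^{6} + 19103.0 i$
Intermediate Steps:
$T{\left(o,y \right)} = y - 6 y^{2} \left(2 + o\right)$ ($T{\left(o,y \right)} = - 6 y^{2} \left(2 + o\right) + y = y - 6 y^{2} \left(2 + o\right)$)
$k = \frac{26 i \sqrt{587879610}}{33}$ ($k = \sqrt{- 342 \left(1 - -4104 - 3108 \left(-342\right)\right) - \frac{402}{1089}} = \sqrt{- 342 \left(1 + 4104 + 1062936\right) - \frac{134}{363}} = \sqrt{\left(-342\right) 1067041 - \frac{134}{363}} = \sqrt{-364928022 - \frac{134}{363}} = \sqrt{- \frac{132468872120}{363}} = \frac{26 i \sqrt{587879610}}{33} \approx 19103.0 i$)
$-1952881 + k = -1952881 + \frac{26 i \sqrt{587879610}}{33}$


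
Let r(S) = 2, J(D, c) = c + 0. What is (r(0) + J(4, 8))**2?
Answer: 100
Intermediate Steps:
J(D, c) = c
(r(0) + J(4, 8))**2 = (2 + 8)**2 = 10**2 = 100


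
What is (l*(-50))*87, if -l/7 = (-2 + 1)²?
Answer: 30450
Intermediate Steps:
l = -7 (l = -7*(-2 + 1)² = -7*(-1)² = -7*1 = -7)
(l*(-50))*87 = -7*(-50)*87 = 350*87 = 30450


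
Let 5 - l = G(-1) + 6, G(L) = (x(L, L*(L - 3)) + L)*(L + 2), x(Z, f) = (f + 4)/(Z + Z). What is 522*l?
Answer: 2088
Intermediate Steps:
x(Z, f) = (4 + f)/(2*Z) (x(Z, f) = (4 + f)/((2*Z)) = (4 + f)*(1/(2*Z)) = (4 + f)/(2*Z))
G(L) = (2 + L)*(L + (4 + L*(-3 + L))/(2*L)) (G(L) = ((4 + L*(L - 3))/(2*L) + L)*(L + 2) = ((4 + L*(-3 + L))/(2*L) + L)*(2 + L) = (L + (4 + L*(-3 + L))/(2*L))*(2 + L) = (2 + L)*(L + (4 + L*(-3 + L))/(2*L)))
l = 4 (l = 5 - ((-1 + 4/(-1) + (3/2)*(-1) + (3/2)*(-1)²) + 6) = 5 - ((-1 + 4*(-1) - 3/2 + (3/2)*1) + 6) = 5 - ((-1 - 4 - 3/2 + 3/2) + 6) = 5 - (-5 + 6) = 5 - 1*1 = 5 - 1 = 4)
522*l = 522*4 = 2088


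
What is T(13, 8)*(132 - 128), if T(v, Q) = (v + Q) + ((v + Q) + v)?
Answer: 220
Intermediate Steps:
T(v, Q) = 2*Q + 3*v (T(v, Q) = (Q + v) + ((Q + v) + v) = (Q + v) + (Q + 2*v) = 2*Q + 3*v)
T(13, 8)*(132 - 128) = (2*8 + 3*13)*(132 - 128) = (16 + 39)*4 = 55*4 = 220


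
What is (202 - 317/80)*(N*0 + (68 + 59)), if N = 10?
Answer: 2012061/80 ≈ 25151.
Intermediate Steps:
(202 - 317/80)*(N*0 + (68 + 59)) = (202 - 317/80)*(10*0 + (68 + 59)) = (202 - 317*1/80)*(0 + 127) = (202 - 317/80)*127 = (15843/80)*127 = 2012061/80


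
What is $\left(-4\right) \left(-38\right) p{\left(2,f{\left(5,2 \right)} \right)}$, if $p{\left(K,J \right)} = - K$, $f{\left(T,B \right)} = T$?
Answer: $-304$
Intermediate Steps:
$\left(-4\right) \left(-38\right) p{\left(2,f{\left(5,2 \right)} \right)} = \left(-4\right) \left(-38\right) \left(\left(-1\right) 2\right) = 152 \left(-2\right) = -304$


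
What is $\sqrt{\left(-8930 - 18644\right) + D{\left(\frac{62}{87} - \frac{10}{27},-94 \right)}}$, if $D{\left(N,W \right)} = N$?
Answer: $\frac{i \sqrt{1878345138}}{261} \approx 166.05 i$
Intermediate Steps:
$\sqrt{\left(-8930 - 18644\right) + D{\left(\frac{62}{87} - \frac{10}{27},-94 \right)}} = \sqrt{\left(-8930 - 18644\right) + \left(\frac{62}{87} - \frac{10}{27}\right)} = \sqrt{-27574 + \left(62 \cdot \frac{1}{87} - \frac{10}{27}\right)} = \sqrt{-27574 + \left(\frac{62}{87} - \frac{10}{27}\right)} = \sqrt{-27574 + \frac{268}{783}} = \sqrt{- \frac{21590174}{783}} = \frac{i \sqrt{1878345138}}{261}$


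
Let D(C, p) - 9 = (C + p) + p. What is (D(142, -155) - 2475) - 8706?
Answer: -11340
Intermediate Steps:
D(C, p) = 9 + C + 2*p (D(C, p) = 9 + ((C + p) + p) = 9 + (C + 2*p) = 9 + C + 2*p)
(D(142, -155) - 2475) - 8706 = ((9 + 142 + 2*(-155)) - 2475) - 8706 = ((9 + 142 - 310) - 2475) - 8706 = (-159 - 2475) - 8706 = -2634 - 8706 = -11340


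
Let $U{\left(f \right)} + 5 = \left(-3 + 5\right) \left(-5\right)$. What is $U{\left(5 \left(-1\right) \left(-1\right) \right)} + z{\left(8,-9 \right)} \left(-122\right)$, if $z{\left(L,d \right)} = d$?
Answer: $1083$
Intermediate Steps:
$U{\left(f \right)} = -15$ ($U{\left(f \right)} = -5 + \left(-3 + 5\right) \left(-5\right) = -5 + 2 \left(-5\right) = -5 - 10 = -15$)
$U{\left(5 \left(-1\right) \left(-1\right) \right)} + z{\left(8,-9 \right)} \left(-122\right) = -15 - -1098 = -15 + 1098 = 1083$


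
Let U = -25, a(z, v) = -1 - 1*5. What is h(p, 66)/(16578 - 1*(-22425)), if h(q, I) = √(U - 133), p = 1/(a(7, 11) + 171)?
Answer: I*√158/39003 ≈ 0.00032228*I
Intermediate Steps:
a(z, v) = -6 (a(z, v) = -1 - 5 = -6)
p = 1/165 (p = 1/(-6 + 171) = 1/165 ≈ 0.0060606)
h(q, I) = I*√158 (h(q, I) = √(-25 - 133) = √(-158) = I*√158)
h(p, 66)/(16578 - 1*(-22425)) = (I*√158)/(16578 - 1*(-22425)) = (I*√158)/(16578 + 22425) = (I*√158)/39003 = (I*√158)*(1/39003) = I*√158/39003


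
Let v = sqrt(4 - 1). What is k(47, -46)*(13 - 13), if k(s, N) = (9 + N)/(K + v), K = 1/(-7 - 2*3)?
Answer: 0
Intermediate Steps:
v = sqrt(3) ≈ 1.7320
K = -1/13 (K = 1/(-7 - 6) = 1/(-13) = -1/13 ≈ -0.076923)
k(s, N) = (9 + N)/(-1/13 + sqrt(3))
k(47, -46)*(13 - 13) = (-(9 - 46)/(1/13 - sqrt(3)))*(13 - 13) = -1*(-37)/(1/13 - sqrt(3))*0 = (37/(1/13 - sqrt(3)))*0 = 0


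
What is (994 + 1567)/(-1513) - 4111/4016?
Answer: -16504919/6076208 ≈ -2.7163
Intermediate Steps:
(994 + 1567)/(-1513) - 4111/4016 = 2561*(-1/1513) - 4111*1/4016 = -2561/1513 - 4111/4016 = -16504919/6076208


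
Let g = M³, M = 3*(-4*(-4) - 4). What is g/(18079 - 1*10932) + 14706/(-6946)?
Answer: 109484397/24821531 ≈ 4.4109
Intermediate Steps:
M = 36 (M = 3*(16 - 4) = 3*12 = 36)
g = 46656 (g = 36³ = 46656)
g/(18079 - 1*10932) + 14706/(-6946) = 46656/(18079 - 1*10932) + 14706/(-6946) = 46656/(18079 - 10932) + 14706*(-1/6946) = 46656/7147 - 7353/3473 = 109484397/24821531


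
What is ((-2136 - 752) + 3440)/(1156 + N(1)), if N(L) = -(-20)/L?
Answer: 23/49 ≈ 0.46939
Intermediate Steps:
N(L) = 20/L
((-2136 - 752) + 3440)/(1156 + N(1)) = ((-2136 - 752) + 3440)/(1156 + 20/1) = (-2888 + 3440)/(1156 + 20*1) = 552/(1156 + 20) = 552/1176 = 552*(1/1176) = 23/49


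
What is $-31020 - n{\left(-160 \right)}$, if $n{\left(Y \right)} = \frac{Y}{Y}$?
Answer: $-31021$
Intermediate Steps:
$n{\left(Y \right)} = 1$
$-31020 - n{\left(-160 \right)} = -31020 - 1 = -31021$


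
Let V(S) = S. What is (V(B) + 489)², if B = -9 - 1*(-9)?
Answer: 239121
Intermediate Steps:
B = 0 (B = -9 + 9 = 0)
(V(B) + 489)² = (0 + 489)² = 489² = 239121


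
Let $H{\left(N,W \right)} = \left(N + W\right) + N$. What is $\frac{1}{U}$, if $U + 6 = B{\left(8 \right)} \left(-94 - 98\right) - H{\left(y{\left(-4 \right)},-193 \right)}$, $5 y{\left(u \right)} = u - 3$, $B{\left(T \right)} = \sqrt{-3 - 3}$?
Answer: $\frac{4745}{6430201} + \frac{4800 i \sqrt{6}}{6430201} \approx 0.00073792 + 0.0018285 i$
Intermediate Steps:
$B{\left(T \right)} = i \sqrt{6}$ ($B{\left(T \right)} = \sqrt{-6} = i \sqrt{6}$)
$y{\left(u \right)} = - \frac{3}{5} + \frac{u}{5}$ ($y{\left(u \right)} = \frac{u - 3}{5} = \frac{-3 + u}{5} = - \frac{3}{5} + \frac{u}{5}$)
$H{\left(N,W \right)} = W + 2 N$
$U = \frac{949}{5} - 192 i \sqrt{6}$ ($U = -6 - \left(-193 + 2 \left(- \frac{3}{5} + \frac{1}{5} \left(-4\right)\right) - i \sqrt{6} \left(-94 - 98\right)\right) = -6 - \left(-193 + 2 \left(- \frac{3}{5} - \frac{4}{5}\right) - i \sqrt{6} \left(-192\right)\right) = -6 - \left(-193 - \frac{14}{5} + 192 i \sqrt{6}\right) = -6 - \left(- \frac{979}{5} + 192 i \sqrt{6}\right) = -6 + \left(- 192 i \sqrt{6} + \frac{979}{5}\right) = -6 + \left(\frac{979}{5} - 192 i \sqrt{6}\right) = \frac{949}{5} - 192 i \sqrt{6} \approx 189.8 - 470.3 i$)
$\frac{1}{U} = \frac{1}{\frac{949}{5} - 192 i \sqrt{6}}$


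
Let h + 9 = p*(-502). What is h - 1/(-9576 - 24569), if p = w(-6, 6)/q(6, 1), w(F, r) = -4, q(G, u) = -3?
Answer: -69485072/102435 ≈ -678.33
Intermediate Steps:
p = 4/3 (p = -4/(-3) = -4*(-1/3) = 4/3 ≈ 1.3333)
h = -2035/3 (h = -9 + (4/3)*(-502) = -9 - 2008/3 = -2035/3 ≈ -678.33)
h - 1/(-9576 - 24569) = -2035/3 - 1/(-9576 - 24569) = -2035/3 - 1/(-34145) = -2035/3 - 1*(-1/34145) = -2035/3 + 1/34145 = -69485072/102435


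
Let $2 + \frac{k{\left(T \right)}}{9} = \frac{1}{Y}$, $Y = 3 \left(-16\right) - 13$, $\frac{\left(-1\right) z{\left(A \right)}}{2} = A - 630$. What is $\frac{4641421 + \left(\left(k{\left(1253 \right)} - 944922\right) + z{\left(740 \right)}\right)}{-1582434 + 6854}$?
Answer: $- \frac{56367978}{24027595} \approx -2.346$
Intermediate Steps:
$z{\left(A \right)} = 1260 - 2 A$ ($z{\left(A \right)} = - 2 \left(A - 630\right) = - 2 \left(-630 + A\right) = 1260 - 2 A$)
$Y = -61$ ($Y = -48 - 13 = -61$)
$k{\left(T \right)} = - \frac{1107}{61}$ ($k{\left(T \right)} = -18 + \frac{9}{-61} = -18 + 9 \left(- \frac{1}{61}\right) = -18 - \frac{9}{61} = - \frac{1107}{61}$)
$\frac{4641421 + \left(\left(k{\left(1253 \right)} - 944922\right) + z{\left(740 \right)}\right)}{-1582434 + 6854} = \frac{4641421 + \left(\left(- \frac{1107}{61} - 944922\right) + \left(1260 - 1480\right)\right)}{-1582434 + 6854} = \frac{4641421 + \left(- \frac{57641349}{61} + \left(1260 - 1480\right)\right)}{-1575580} = \left(4641421 - \frac{57654769}{61}\right) \left(- \frac{1}{1575580}\right) = \frac{225471912}{61} \left(- \frac{1}{1575580}\right) = - \frac{56367978}{24027595}$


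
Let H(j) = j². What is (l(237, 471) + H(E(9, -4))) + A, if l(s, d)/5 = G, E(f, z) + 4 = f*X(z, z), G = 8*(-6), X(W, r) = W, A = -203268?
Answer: -201908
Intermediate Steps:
G = -48
E(f, z) = -4 + f*z
l(s, d) = -240 (l(s, d) = 5*(-48) = -240)
(l(237, 471) + H(E(9, -4))) + A = (-240 + (-4 + 9*(-4))²) - 203268 = (-240 + (-4 - 36)²) - 203268 = (-240 + (-40)²) - 203268 = (-240 + 1600) - 203268 = 1360 - 203268 = -201908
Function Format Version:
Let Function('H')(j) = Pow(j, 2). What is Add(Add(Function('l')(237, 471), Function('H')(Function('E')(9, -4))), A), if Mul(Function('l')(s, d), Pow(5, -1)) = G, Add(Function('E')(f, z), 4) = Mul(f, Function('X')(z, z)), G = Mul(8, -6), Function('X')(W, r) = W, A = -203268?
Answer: -201908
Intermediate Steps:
G = -48
Function('E')(f, z) = Add(-4, Mul(f, z))
Function('l')(s, d) = -240 (Function('l')(s, d) = Mul(5, -48) = -240)
Add(Add(Function('l')(237, 471), Function('H')(Function('E')(9, -4))), A) = Add(Add(-240, Pow(Add(-4, Mul(9, -4)), 2)), -203268) = Add(Add(-240, Pow(Add(-4, -36), 2)), -203268) = Add(Add(-240, Pow(-40, 2)), -203268) = Add(Add(-240, 1600), -203268) = Add(1360, -203268) = -201908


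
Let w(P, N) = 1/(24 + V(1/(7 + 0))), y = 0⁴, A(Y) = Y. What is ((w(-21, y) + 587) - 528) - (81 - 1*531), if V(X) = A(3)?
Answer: 13744/27 ≈ 509.04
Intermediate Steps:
y = 0
V(X) = 3
w(P, N) = 1/27 (w(P, N) = 1/(24 + 3) = 1/27)
((w(-21, y) + 587) - 528) - (81 - 1*531) = ((1/27 + 587) - 528) - (81 - 1*531) = (15850/27 - 528) - (81 - 531) = 1594/27 - 1*(-450) = 1594/27 + 450 = 13744/27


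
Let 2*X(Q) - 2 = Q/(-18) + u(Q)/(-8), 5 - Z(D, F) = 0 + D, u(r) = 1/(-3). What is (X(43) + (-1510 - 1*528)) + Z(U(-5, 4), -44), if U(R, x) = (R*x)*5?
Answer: -278377/144 ≈ -1933.2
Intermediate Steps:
u(r) = -⅓
U(R, x) = 5*R*x
Z(D, F) = 5 - D (Z(D, F) = 5 - (0 + D) = 5 - D)
X(Q) = 49/48 - Q/36 (X(Q) = 1 + (Q/(-18) - ⅓/(-8))/2 = 1 + (Q*(-1/18) - ⅓*(-⅛))/2 = 1 + (-Q/18 + 1/24)/2 = 1 + (1/24 - Q/18)/2 = 1 + (1/48 - Q/36) = 49/48 - Q/36)
(X(43) + (-1510 - 1*528)) + Z(U(-5, 4), -44) = ((49/48 - 1/36*43) + (-1510 - 1*528)) + (5 - 5*(-5)*4) = ((49/48 - 43/36) + (-1510 - 528)) + (5 - 1*(-100)) = (-25/144 - 2038) + (5 + 100) = -293497/144 + 105 = -278377/144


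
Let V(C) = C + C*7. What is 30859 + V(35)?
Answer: 31139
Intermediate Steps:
V(C) = 8*C (V(C) = C + 7*C = 8*C)
30859 + V(35) = 30859 + 8*35 = 30859 + 280 = 31139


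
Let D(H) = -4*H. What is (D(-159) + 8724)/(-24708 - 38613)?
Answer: -3120/21107 ≈ -0.14782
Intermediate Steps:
(D(-159) + 8724)/(-24708 - 38613) = (-4*(-159) + 8724)/(-24708 - 38613) = (636 + 8724)/(-63321) = 9360*(-1/63321) = -3120/21107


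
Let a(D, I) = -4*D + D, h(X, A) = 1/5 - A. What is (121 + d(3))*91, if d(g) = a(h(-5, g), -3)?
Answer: 58877/5 ≈ 11775.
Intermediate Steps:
h(X, A) = 1/5 - A (h(X, A) = 1*(1/5) - A = 1/5 - A)
a(D, I) = -3*D
d(g) = -3/5 + 3*g (d(g) = -3*(1/5 - g) = -3/5 + 3*g)
(121 + d(3))*91 = (121 + (-3/5 + 3*3))*91 = (121 + (-3/5 + 9))*91 = (121 + 42/5)*91 = (647/5)*91 = 58877/5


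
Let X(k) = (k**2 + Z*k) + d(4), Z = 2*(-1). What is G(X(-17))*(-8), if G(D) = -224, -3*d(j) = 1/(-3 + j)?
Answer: 1792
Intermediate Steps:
Z = -2
d(j) = -1/(3*(-3 + j))
X(k) = -1/3 + k**2 - 2*k (X(k) = (k**2 - 2*k) - 1/(-9 + 3*4) = (k**2 - 2*k) - 1/(-9 + 12) = (k**2 - 2*k) - 1/3 = -1/3 + k**2 - 2*k)
G(X(-17))*(-8) = -224*(-8) = 1792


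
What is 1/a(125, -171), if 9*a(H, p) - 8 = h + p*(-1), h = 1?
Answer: 1/20 ≈ 0.050000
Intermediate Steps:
a(H, p) = 1 - p/9 (a(H, p) = 8/9 + (1 + p*(-1))/9 = 8/9 + (1 - p)/9 = 8/9 + (1/9 - p/9) = 1 - p/9)
1/a(125, -171) = 1/(1 - 1/9*(-171)) = 1/(1 + 19) = 1/20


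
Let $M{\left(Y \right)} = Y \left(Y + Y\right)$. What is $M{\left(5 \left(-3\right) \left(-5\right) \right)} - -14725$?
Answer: $25975$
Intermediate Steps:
$M{\left(Y \right)} = 2 Y^{2}$ ($M{\left(Y \right)} = Y 2 Y = 2 Y^{2}$)
$M{\left(5 \left(-3\right) \left(-5\right) \right)} - -14725 = 2 \left(5 \left(-3\right) \left(-5\right)\right)^{2} - -14725 = 2 \left(\left(-15\right) \left(-5\right)\right)^{2} + 14725 = 2 \cdot 75^{2} + 14725 = 2 \cdot 5625 + 14725 = 11250 + 14725 = 25975$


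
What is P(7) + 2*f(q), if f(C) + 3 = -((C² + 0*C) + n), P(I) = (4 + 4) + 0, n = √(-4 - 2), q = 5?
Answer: -48 - 2*I*√6 ≈ -48.0 - 4.899*I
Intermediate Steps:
n = I*√6 (n = √(-6) = I*√6 ≈ 2.4495*I)
P(I) = 8 (P(I) = 8 + 0 = 8)
f(C) = -3 - C² - I*√6 (f(C) = -3 - ((C² + 0*C) + I*√6) = -3 - ((C² + 0) + I*√6) = -3 - (C² + I*√6) = -3 + (-C² - I*√6) = -3 - C² - I*√6)
P(7) + 2*f(q) = 8 + 2*(-3 - 1*5² - I*√6) = 8 + 2*(-3 - 1*25 - I*√6) = 8 + 2*(-3 - 25 - I*√6) = 8 + 2*(-28 - I*√6) = 8 + (-56 - 2*I*√6) = -48 - 2*I*√6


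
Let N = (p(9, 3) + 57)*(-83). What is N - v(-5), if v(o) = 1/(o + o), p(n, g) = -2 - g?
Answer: -43159/10 ≈ -4315.9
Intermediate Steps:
v(o) = 1/(2*o)
N = -4316 (N = ((-2 - 1*3) + 57)*(-83) = ((-2 - 3) + 57)*(-83) = (-5 + 57)*(-83) = 52*(-83) = -4316)
N - v(-5) = -4316 - 1/(2*(-5)) = -4316 - (-1)/(2*5) = -4316 - 1*(-⅒) = -4316 + ⅒ = -43159/10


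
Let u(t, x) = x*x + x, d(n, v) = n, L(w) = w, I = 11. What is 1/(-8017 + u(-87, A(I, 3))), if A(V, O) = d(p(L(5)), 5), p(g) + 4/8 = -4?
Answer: -4/32005 ≈ -0.00012498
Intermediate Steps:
p(g) = -9/2 (p(g) = -½ - 4 = -9/2)
A(V, O) = -9/2
u(t, x) = x + x² (u(t, x) = x² + x = x + x²)
1/(-8017 + u(-87, A(I, 3))) = 1/(-8017 - 9*(1 - 9/2)/2) = 1/(-8017 - 9/2*(-7/2)) = 1/(-8017 + 63/4) = 1/(-32005/4) = -4/32005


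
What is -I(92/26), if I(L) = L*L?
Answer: -2116/169 ≈ -12.521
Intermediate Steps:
I(L) = L²
-I(92/26) = -(92/26)² = -(92*(1/26))² = -(46/13)² = -1*2116/169 = -2116/169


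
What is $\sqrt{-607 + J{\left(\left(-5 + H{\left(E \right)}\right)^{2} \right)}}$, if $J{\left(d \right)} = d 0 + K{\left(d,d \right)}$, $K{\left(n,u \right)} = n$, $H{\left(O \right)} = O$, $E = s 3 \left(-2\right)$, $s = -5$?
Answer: $3 \sqrt{2} \approx 4.2426$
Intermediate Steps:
$E = 30$ ($E = \left(-5\right) 3 \left(-2\right) = \left(-15\right) \left(-2\right) = 30$)
$J{\left(d \right)} = d$ ($J{\left(d \right)} = d 0 + d = 0 + d = d$)
$\sqrt{-607 + J{\left(\left(-5 + H{\left(E \right)}\right)^{2} \right)}} = \sqrt{-607 + \left(-5 + 30\right)^{2}} = \sqrt{-607 + 25^{2}} = \sqrt{-607 + 625} = \sqrt{18} = 3 \sqrt{2}$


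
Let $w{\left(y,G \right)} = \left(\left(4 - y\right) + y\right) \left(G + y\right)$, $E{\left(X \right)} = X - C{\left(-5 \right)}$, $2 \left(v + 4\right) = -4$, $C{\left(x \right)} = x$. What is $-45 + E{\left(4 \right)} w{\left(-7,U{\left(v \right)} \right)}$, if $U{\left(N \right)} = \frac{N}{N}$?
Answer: $-261$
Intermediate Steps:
$v = -6$ ($v = -4 + \frac{1}{2} \left(-4\right) = -4 - 2 = -6$)
$E{\left(X \right)} = 5 + X$ ($E{\left(X \right)} = X - -5 = X + 5 = 5 + X$)
$U{\left(N \right)} = 1$
$w{\left(y,G \right)} = 4 G + 4 y$ ($w{\left(y,G \right)} = 4 \left(G + y\right) = 4 G + 4 y$)
$-45 + E{\left(4 \right)} w{\left(-7,U{\left(v \right)} \right)} = -45 + \left(5 + 4\right) \left(4 \cdot 1 + 4 \left(-7\right)\right) = -45 + 9 \left(4 - 28\right) = -45 + 9 \left(-24\right) = -45 - 216 = -261$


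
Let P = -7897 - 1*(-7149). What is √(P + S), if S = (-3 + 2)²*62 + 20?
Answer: 3*I*√74 ≈ 25.807*I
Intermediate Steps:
S = 82 (S = (-1)²*62 + 20 = 1*62 + 20 = 62 + 20 = 82)
P = -748 (P = -7897 + 7149 = -748)
√(P + S) = √(-748 + 82) = √(-666) = 3*I*√74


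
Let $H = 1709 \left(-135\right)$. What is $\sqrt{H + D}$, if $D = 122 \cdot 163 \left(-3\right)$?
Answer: $i \sqrt{290373} \approx 538.86 i$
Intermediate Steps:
$D = -59658$ ($D = 122 \left(-489\right) = -59658$)
$H = -230715$
$\sqrt{H + D} = \sqrt{-230715 - 59658} = \sqrt{-290373} = i \sqrt{290373}$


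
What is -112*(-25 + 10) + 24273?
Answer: 25953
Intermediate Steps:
-112*(-25 + 10) + 24273 = -112*(-15) + 24273 = 1680 + 24273 = 25953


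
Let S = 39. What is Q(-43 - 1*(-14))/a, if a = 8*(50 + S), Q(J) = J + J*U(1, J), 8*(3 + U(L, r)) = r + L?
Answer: 319/1424 ≈ 0.22402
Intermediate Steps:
U(L, r) = -3 + L/8 + r/8 (U(L, r) = -3 + (r + L)/8 = -3 + (L + r)/8 = -3 + (L/8 + r/8) = -3 + L/8 + r/8)
Q(J) = J + J*(-23/8 + J/8) (Q(J) = J + J*(-3 + (1/8)*1 + J/8) = J + J*(-3 + 1/8 + J/8) = J + J*(-23/8 + J/8))
a = 712 (a = 8*(50 + 39) = 8*89 = 712)
Q(-43 - 1*(-14))/a = ((-43 - 1*(-14))*(-15 + (-43 - 1*(-14)))/8)/712 = ((-43 + 14)*(-15 + (-43 + 14))/8)*(1/712) = ((1/8)*(-29)*(-15 - 29))*(1/712) = ((1/8)*(-29)*(-44))*(1/712) = (319/2)*(1/712) = 319/1424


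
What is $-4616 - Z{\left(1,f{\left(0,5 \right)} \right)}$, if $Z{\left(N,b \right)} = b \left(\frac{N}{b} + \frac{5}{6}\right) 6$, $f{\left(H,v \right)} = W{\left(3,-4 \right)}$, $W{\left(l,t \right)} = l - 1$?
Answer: $-4632$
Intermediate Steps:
$W{\left(l,t \right)} = -1 + l$ ($W{\left(l,t \right)} = l - 1 = -1 + l$)
$f{\left(H,v \right)} = 2$ ($f{\left(H,v \right)} = -1 + 3 = 2$)
$Z{\left(N,b \right)} = 6 b \left(\frac{5}{6} + \frac{N}{b}\right)$ ($Z{\left(N,b \right)} = b \left(\frac{N}{b} + 5 \cdot \frac{1}{6}\right) 6 = b \left(\frac{N}{b} + \frac{5}{6}\right) 6 = b \left(\frac{5}{6} + \frac{N}{b}\right) 6 = 6 b \left(\frac{5}{6} + \frac{N}{b}\right)$)
$-4616 - Z{\left(1,f{\left(0,5 \right)} \right)} = -4616 - \left(5 \cdot 2 + 6 \cdot 1\right) = -4616 - \left(10 + 6\right) = -4616 - 16 = -4632$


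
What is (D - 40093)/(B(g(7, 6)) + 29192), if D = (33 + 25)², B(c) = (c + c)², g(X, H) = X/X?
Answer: -4081/3244 ≈ -1.2580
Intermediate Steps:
g(X, H) = 1
B(c) = 4*c² (B(c) = (2*c)² = 4*c²)
D = 3364 (D = 58² = 3364)
(D - 40093)/(B(g(7, 6)) + 29192) = (3364 - 40093)/(4*1² + 29192) = -36729/(4*1 + 29192) = -36729/(4 + 29192) = -36729/29196 = -36729*1/29196 = -4081/3244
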